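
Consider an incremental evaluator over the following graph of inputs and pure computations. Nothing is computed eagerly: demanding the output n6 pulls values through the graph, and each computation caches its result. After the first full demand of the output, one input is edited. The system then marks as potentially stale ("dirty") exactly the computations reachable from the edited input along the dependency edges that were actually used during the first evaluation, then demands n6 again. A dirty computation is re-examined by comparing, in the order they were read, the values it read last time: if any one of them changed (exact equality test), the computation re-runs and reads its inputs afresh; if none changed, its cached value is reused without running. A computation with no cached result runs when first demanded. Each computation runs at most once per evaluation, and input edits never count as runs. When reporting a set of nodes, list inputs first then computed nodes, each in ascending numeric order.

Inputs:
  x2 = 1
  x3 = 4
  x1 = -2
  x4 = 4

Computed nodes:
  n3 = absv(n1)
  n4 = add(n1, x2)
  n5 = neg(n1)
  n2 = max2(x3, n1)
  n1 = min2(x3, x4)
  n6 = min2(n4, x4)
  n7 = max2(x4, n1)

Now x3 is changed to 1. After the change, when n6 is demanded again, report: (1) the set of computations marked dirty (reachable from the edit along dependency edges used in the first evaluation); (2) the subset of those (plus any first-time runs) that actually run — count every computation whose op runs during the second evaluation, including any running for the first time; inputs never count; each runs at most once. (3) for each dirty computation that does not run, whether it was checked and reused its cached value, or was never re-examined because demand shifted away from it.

Initial pass — values computed on the first demand:
  n1 = min2(4, 4) = 4
  n4 = add(4, 1) = 5
  n6 = min2(5, 4) = 4

Second demand — change propagation:
  n1: re-runs because x3 4->1; new result 1.
  n4: re-runs because n1 4->1; new result 2.
  n6: re-runs because n4 5->2; new result 2.

Dirty set: n1, n4, n6.
Run set: n1, n4, n6 (3 run).
All dirty computations ended up running.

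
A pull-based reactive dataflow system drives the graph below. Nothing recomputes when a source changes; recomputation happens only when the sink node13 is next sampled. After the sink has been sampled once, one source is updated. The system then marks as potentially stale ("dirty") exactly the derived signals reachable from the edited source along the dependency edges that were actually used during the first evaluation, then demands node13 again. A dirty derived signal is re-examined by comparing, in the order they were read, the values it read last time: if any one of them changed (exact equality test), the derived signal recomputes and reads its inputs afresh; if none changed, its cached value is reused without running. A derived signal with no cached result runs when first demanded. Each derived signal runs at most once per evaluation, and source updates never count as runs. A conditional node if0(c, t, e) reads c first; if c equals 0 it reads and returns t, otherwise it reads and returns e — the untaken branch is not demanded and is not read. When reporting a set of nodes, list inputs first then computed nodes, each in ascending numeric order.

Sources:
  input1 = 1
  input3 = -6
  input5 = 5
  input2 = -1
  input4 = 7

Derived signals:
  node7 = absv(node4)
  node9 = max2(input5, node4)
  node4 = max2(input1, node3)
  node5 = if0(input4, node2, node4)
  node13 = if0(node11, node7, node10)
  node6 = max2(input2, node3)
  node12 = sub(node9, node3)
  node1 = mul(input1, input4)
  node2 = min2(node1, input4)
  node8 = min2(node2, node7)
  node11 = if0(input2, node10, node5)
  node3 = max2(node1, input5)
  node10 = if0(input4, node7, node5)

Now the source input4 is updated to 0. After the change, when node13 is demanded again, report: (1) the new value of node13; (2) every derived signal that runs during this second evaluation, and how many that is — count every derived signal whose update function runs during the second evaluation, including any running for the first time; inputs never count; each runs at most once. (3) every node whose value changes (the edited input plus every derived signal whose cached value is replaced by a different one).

New value of node13: 5.
Derived signals that run: node1, node2, node3, node4, node5, node7, node11, node13 — 8 in total.
Values that change: input4, node1, node3, node4, node5, node11, node13.
Key observation: a condition flipped, so demand moved to the other branch — node10 is never re-examined.

First evaluation (everything demanded from the output):
  node1 = mul(1, 7) = 7
  node3 = max2(7, 5) = 7
  node4 = max2(1, 7) = 7
  node5 = if0(input4=7 -> else branch node4) = 7
  node10 = if0(input4=7 -> else branch node5) = 7
  node11 = if0(input2=-1 -> else branch node5) = 7
  node13 = if0(node11=7 -> else branch node10) = 7

Propagation after the edit:
  node1: runs — input4 7->0; result 0.
  node2: demanded for the first time — runs, produces 0.
  node3: runs — node1 7->0; result 5.
  node4: runs — node3 7->5; result 5.
  node5: runs — input4 7->0; node4 7->5; result 0.
  node7: demanded for the first time — runs, produces 5.
  node10: marked dirty but never re-examined — demand shifted away from it.
  node11: runs — node5 7->0; result 0.
  node13: runs — node11 7->0; result 5.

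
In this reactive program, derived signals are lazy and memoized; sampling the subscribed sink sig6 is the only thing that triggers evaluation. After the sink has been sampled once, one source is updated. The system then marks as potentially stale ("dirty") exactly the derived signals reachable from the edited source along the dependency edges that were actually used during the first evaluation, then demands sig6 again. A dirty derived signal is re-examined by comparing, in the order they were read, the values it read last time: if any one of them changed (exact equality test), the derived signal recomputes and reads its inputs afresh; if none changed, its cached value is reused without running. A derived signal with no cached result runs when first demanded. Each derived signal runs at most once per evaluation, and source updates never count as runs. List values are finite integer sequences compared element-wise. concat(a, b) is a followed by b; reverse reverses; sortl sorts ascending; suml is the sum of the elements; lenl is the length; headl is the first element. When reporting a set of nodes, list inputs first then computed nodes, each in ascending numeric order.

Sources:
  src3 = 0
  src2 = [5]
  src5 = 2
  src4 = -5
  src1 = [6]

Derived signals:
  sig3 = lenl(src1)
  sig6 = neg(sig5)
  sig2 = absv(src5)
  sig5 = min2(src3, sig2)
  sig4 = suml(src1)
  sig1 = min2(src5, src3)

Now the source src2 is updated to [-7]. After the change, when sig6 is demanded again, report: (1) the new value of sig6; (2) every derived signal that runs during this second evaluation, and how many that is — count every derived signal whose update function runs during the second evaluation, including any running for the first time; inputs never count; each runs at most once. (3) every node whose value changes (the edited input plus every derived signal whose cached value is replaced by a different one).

Demanding sig6 again yields 0.
0 derived signals run: none.
The nodes whose values change: src2.
Note the shortcut — nothing in the graph depends on src2 at all, so no recomputation happens.

First demand of the output computes:
  sig2 = absv(2) = 2
  sig5 = min2(0, 2) = 0
  sig6 = neg(0) = 0

After the edit, cleaning proceeds:
  no node depends on src2 at all; the second demand re-runs nothing.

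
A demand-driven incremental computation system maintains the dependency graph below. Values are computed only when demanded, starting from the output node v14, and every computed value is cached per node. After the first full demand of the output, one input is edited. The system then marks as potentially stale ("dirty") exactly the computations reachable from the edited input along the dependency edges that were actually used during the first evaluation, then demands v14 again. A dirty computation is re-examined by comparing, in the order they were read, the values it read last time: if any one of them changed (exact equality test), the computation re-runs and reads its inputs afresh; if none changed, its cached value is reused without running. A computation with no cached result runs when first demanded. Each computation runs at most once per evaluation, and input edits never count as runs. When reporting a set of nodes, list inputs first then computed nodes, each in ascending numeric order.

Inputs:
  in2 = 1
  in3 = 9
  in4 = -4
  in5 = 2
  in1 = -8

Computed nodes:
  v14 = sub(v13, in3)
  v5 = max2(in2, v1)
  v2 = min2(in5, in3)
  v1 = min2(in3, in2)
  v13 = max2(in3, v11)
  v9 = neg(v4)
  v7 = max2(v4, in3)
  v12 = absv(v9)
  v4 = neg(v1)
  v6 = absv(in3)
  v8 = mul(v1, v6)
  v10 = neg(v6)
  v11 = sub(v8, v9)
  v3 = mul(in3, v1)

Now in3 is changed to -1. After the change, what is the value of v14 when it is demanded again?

New value of v14: 1.

First evaluation (everything demanded from the output):
  v1 = min2(9, 1) = 1
  v4 = neg(1) = -1
  v6 = absv(9) = 9
  v8 = mul(1, 9) = 9
  v9 = neg(-1) = 1
  v11 = sub(9, 1) = 8
  v13 = max2(9, 8) = 9
  v14 = sub(9, 9) = 0

Propagation after the edit:
  v1: runs — in3 9->-1; result -1.
  v4: runs — v1 1->-1; result 1.
  v6: runs — in3 9->-1; result 1.
  v8: runs — v1 1->-1; v6 9->1; result -1.
  v9: runs — v4 -1->1; result -1.
  v11: runs — v8 9->-1; v9 1->-1; result 0.
  v13: runs — in3 9->-1; v11 8->0; result 0.
  v14: runs — v13 9->0; in3 9->-1; result 1.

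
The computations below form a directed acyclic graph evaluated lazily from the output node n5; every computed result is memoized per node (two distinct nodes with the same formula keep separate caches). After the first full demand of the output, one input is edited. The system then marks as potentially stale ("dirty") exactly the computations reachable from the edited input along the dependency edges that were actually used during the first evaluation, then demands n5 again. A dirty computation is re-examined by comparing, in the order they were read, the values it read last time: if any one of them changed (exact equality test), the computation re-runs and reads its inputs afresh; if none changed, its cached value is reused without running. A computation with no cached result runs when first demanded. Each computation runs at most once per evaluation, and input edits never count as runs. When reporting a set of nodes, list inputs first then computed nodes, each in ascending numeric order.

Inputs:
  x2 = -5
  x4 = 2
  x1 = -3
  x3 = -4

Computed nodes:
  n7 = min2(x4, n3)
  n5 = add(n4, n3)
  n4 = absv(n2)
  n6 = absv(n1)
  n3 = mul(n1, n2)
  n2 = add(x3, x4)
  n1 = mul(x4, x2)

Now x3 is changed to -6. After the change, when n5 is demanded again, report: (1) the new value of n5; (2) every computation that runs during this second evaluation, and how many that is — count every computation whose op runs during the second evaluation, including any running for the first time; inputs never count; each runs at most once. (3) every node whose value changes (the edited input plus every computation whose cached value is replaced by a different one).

Demanding n5 again yields 44.
4 computations run: n2, n3, n4, n5.
The nodes whose values change: x3, n2, n3, n4, n5.

First demand of the output computes:
  n1 = mul(2, -5) = -10
  n2 = add(-4, 2) = -2
  n3 = mul(-10, -2) = 20
  n4 = absv(-2) = 2
  n5 = add(2, 20) = 22

After the edit, cleaning proceeds:
  n2: a read changed (x3 -4->-6) — executes, giving -4.
  n3: a read changed (n2 -2->-4) — executes, giving 40.
  n4: a read changed (n2 -2->-4) — executes, giving 4.
  n5: a read changed (n4 2->4; n3 20->40) — executes, giving 44.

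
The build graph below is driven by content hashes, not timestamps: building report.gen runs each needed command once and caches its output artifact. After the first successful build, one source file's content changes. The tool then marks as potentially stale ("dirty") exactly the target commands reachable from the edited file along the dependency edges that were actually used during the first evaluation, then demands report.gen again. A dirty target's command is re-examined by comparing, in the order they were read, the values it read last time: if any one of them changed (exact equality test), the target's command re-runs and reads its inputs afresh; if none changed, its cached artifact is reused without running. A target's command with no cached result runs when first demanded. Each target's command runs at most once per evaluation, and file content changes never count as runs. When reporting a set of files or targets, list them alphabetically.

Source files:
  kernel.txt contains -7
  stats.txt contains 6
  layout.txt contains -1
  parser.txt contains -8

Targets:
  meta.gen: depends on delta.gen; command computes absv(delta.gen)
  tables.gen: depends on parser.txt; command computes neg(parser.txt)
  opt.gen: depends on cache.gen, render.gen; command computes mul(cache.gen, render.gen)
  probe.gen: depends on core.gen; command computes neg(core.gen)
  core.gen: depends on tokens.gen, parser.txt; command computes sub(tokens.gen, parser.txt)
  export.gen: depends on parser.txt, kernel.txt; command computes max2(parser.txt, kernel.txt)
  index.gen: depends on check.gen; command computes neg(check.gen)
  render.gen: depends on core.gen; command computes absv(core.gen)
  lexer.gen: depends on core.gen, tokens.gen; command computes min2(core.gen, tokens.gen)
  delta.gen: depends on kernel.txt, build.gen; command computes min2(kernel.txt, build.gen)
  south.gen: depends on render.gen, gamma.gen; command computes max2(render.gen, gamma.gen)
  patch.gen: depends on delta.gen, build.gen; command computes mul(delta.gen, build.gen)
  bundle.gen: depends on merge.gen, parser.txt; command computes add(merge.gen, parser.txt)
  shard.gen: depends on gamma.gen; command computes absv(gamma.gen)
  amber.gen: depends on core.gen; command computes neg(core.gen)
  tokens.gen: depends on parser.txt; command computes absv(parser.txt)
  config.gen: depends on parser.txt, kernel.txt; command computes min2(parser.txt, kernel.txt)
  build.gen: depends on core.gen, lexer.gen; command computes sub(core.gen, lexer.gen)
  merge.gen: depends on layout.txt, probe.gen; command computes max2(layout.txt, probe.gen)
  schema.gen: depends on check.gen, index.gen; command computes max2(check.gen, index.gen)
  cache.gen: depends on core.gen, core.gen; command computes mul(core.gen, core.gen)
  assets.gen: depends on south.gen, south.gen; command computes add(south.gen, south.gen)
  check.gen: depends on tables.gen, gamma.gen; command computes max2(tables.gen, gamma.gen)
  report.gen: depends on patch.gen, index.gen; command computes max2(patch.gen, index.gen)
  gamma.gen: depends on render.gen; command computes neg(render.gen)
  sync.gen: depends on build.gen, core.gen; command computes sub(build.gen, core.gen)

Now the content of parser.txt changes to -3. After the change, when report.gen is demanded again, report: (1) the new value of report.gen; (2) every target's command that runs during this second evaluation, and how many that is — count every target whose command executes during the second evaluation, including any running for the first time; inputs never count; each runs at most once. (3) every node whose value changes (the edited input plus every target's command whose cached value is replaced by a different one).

report.gen now evaluates to -3.
Run set: build.gen, check.gen, core.gen, delta.gen, gamma.gen, index.gen, lexer.gen, patch.gen, render.gen, report.gen, tables.gen, tokens.gen (12 run).
Changed values: build.gen, check.gen, core.gen, gamma.gen, index.gen, lexer.gen, parser.txt, patch.gen, render.gen, report.gen, tables.gen, tokens.gen.

Initial pass — values computed on the first demand:
  tables.gen = neg(-8) = 8
  tokens.gen = absv(-8) = 8
  core.gen = sub(8, -8) = 16
  lexer.gen = min2(16, 8) = 8
  build.gen = sub(16, 8) = 8
  delta.gen = min2(-7, 8) = -7
  patch.gen = mul(-7, 8) = -56
  render.gen = absv(16) = 16
  gamma.gen = neg(16) = -16
  check.gen = max2(8, -16) = 8
  index.gen = neg(8) = -8
  report.gen = max2(-56, -8) = -8

Second demand — change propagation:
  tables.gen: re-runs because parser.txt -8->-3; new result 3.
  tokens.gen: re-runs because parser.txt -8->-3; new result 3.
  core.gen: re-runs because tokens.gen 8->3; parser.txt -8->-3; new result 6.
  lexer.gen: re-runs because core.gen 16->6; tokens.gen 8->3; new result 3.
  build.gen: re-runs because core.gen 16->6; lexer.gen 8->3; new result 3.
  delta.gen: re-runs because build.gen 8->3; new result -7 (unchanged).
  patch.gen: re-runs because build.gen 8->3; new result -21.
  render.gen: re-runs because core.gen 16->6; new result 6.
  gamma.gen: re-runs because render.gen 16->6; new result -6.
  check.gen: re-runs because tables.gen 8->3; gamma.gen -16->-6; new result 3.
  index.gen: re-runs because check.gen 8->3; new result -3.
  report.gen: re-runs because patch.gen -56->-21; index.gen -8->-3; new result -3.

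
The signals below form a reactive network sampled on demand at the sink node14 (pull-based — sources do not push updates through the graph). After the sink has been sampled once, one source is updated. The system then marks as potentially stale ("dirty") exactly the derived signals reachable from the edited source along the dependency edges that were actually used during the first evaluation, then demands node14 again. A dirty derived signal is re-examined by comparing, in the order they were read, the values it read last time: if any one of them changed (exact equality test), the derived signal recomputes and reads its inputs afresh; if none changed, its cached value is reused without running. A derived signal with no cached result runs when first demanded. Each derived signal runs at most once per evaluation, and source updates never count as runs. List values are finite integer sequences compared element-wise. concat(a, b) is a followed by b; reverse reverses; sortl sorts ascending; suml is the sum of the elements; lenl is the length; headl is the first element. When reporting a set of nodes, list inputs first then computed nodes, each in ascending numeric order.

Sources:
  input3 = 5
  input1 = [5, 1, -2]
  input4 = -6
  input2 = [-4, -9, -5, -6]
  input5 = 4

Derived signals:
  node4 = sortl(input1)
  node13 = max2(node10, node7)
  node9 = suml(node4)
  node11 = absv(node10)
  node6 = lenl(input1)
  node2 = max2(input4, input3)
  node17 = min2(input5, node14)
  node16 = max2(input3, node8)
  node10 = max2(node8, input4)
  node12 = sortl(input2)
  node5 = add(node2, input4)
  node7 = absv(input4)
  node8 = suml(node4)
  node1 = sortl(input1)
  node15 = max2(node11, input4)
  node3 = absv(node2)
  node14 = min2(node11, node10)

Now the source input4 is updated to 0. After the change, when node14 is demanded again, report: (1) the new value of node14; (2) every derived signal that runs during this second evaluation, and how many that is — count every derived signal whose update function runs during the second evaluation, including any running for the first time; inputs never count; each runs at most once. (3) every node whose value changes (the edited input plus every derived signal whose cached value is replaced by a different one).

node14 now evaluates to 4.
Run set: node10 (1 run).
Changed values: input4.
The important point: node10 recomputes to an identical value, and the output ends up unchanged.

Initial pass — values computed on the first demand:
  node4 = sortl([5, 1, -2]) = [-2, 1, 5]
  node8 = suml([-2, 1, 5]) = 4
  node10 = max2(4, -6) = 4
  node11 = absv(4) = 4
  node14 = min2(4, 4) = 4

Second demand — change propagation:
  node10: re-runs because input4 -6->0; new result 4 (unchanged).
  node11: re-examined; everything it read last time is the same (node10 unchanged) — cache 4 kept, no run.
  node14: re-examined; everything it read last time is the same (node11 unchanged, node10 unchanged) — cache 4 kept, no run.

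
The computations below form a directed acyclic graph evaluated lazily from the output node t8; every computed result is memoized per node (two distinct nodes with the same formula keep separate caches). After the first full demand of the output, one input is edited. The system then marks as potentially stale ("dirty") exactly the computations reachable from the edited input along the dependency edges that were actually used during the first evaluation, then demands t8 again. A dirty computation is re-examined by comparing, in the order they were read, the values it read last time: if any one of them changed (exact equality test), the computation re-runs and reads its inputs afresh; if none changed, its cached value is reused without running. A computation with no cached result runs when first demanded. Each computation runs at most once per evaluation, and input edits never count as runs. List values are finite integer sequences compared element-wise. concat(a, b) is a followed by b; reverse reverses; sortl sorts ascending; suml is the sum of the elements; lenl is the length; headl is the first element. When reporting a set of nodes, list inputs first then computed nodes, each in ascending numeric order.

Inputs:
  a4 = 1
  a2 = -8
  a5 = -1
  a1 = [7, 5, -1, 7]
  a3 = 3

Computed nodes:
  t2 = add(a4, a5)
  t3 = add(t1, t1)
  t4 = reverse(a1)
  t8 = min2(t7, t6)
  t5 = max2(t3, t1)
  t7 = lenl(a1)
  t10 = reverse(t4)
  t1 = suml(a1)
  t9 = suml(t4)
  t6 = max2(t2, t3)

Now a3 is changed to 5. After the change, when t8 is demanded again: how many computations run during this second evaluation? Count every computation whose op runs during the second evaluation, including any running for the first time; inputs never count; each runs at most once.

0 computations run: none.
Note the shortcut — nothing in the graph depends on a3 at all, so no recomputation happens.

First demand of the output computes:
  t1 = suml([7, 5, -1, 7]) = 18
  t2 = add(1, -1) = 0
  t3 = add(18, 18) = 36
  t6 = max2(0, 36) = 36
  t7 = lenl([7, 5, -1, 7]) = 4
  t8 = min2(4, 36) = 4

After the edit, cleaning proceeds:
  no node depends on a3 at all; the second demand re-runs nothing.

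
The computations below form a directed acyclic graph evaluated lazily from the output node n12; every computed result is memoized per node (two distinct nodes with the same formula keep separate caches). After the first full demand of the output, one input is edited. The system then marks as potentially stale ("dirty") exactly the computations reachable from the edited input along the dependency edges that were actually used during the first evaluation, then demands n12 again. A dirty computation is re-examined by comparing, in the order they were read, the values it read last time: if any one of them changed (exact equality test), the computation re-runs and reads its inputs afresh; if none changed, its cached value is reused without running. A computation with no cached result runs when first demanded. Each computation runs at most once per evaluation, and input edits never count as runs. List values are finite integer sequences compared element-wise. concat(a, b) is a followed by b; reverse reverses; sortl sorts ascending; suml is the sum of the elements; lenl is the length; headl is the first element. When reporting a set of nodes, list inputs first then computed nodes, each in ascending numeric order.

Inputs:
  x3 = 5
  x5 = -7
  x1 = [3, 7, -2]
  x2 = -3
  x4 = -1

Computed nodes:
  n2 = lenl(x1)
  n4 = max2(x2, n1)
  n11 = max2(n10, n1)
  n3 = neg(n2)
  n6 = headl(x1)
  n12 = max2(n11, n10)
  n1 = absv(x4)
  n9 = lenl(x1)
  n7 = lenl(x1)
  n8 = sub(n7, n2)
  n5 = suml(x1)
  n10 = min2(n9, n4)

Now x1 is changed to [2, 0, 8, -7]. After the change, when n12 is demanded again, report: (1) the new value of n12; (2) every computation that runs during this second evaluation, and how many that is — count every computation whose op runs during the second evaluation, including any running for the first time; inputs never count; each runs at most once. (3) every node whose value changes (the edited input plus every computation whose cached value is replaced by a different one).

First demand of the output computes:
  n1 = absv(-1) = 1
  n4 = max2(-3, 1) = 1
  n9 = lenl([3, 7, -2]) = 3
  n10 = min2(3, 1) = 1
  n11 = max2(1, 1) = 1
  n12 = max2(1, 1) = 1

After the edit, cleaning proceeds:
  n9: a read changed (x1 [3, 7, -2]->[2, 0, 8, -7]) — executes, giving 4.
  n10: a read changed (n9 3->4) — executes, giving 1 — identical to its old value.
  n11: dirty, but its reads are unchanged (n10 unchanged, n1 unchanged); cached 1 stands.
  n12: dirty, but its reads are unchanged (n11 unchanged, n10 unchanged); cached 1 stands.

Note the absorption at n10: it re-runs yet its value is the same, leaving the output's value untouched.

Demanding n12 again yields 1.
2 computations run: n9, n10.
The nodes whose values change: x1, n9.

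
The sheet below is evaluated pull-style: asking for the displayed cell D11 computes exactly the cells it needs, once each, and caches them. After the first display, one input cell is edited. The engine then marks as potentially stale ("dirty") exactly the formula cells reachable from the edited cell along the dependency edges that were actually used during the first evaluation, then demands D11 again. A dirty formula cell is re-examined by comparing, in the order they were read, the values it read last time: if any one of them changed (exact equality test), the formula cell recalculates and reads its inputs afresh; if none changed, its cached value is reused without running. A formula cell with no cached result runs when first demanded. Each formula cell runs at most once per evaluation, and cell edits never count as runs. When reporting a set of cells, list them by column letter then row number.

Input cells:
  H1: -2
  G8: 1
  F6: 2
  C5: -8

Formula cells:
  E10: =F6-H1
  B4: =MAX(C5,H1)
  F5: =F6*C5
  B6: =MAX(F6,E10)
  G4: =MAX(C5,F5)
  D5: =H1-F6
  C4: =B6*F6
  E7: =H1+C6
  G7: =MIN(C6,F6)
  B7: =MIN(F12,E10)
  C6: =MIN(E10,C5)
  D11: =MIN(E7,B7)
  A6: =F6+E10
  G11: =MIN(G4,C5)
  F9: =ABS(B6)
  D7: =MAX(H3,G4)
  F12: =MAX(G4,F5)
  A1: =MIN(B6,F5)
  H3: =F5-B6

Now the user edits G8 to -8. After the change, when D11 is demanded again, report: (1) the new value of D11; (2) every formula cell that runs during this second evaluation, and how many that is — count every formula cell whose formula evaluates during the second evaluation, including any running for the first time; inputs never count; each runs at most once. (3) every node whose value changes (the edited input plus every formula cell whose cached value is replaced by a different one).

First demand of the output computes:
  E10 = 2 - -2 = 4
  C6 = MIN(4, -8) = -8
  E7 = -2 + -8 = -10
  F5 = 2 * -8 = -16
  G4 = MAX(-8, -16) = -8
  F12 = MAX(-8, -16) = -8
  B7 = MIN(-8, 4) = -8
  D11 = MIN(-10, -8) = -10

After the edit, cleaning proceeds:
  no node depends on G8 at all; the second demand re-runs nothing.

Note the shortcut — nothing in the graph depends on G8 at all, so no recomputation happens.

Demanding D11 again yields -10.
0 formula cells run: none.
The nodes whose values change: G8.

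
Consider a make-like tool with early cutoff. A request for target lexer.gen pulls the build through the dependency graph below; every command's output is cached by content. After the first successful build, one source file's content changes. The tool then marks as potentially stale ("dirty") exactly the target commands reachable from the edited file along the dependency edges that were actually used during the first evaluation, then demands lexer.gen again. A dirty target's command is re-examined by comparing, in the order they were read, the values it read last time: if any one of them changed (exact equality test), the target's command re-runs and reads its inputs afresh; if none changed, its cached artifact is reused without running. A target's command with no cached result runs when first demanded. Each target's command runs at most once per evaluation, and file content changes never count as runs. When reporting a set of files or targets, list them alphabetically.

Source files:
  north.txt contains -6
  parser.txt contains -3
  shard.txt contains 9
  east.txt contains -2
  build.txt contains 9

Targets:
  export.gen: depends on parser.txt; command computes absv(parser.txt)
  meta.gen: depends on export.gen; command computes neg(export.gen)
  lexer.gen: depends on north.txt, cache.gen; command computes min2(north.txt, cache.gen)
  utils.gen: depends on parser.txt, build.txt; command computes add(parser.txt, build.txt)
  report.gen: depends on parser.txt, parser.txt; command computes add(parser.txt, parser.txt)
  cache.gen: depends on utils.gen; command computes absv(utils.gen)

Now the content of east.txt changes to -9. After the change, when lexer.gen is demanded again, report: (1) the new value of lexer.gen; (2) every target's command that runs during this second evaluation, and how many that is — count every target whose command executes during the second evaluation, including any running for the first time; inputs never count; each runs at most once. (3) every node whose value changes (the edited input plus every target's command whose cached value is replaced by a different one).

Demanding lexer.gen again yields -6.
0 target commands run: none.
The nodes whose values change: east.txt.
Note the shortcut — nothing in the graph depends on east.txt at all, so no recomputation happens.

First demand of the output computes:
  utils.gen = add(-3, 9) = 6
  cache.gen = absv(6) = 6
  lexer.gen = min2(-6, 6) = -6

After the edit, cleaning proceeds:
  no node depends on east.txt at all; the second demand re-runs nothing.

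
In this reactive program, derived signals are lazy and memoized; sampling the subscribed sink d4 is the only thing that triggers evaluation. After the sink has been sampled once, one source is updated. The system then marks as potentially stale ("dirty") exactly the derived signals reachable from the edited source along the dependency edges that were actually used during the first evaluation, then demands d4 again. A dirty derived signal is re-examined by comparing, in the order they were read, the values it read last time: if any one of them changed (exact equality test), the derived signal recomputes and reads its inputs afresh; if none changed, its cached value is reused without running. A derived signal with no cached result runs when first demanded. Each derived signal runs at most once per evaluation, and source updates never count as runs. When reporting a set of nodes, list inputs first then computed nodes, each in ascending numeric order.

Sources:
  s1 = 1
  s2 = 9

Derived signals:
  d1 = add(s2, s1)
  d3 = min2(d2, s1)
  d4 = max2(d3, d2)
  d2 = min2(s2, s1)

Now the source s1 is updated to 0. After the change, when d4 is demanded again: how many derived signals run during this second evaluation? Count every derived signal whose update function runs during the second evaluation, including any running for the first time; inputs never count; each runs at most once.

3 derived signals run: d2, d3, d4.

First demand of the output computes:
  d2 = min2(9, 1) = 1
  d3 = min2(1, 1) = 1
  d4 = max2(1, 1) = 1

After the edit, cleaning proceeds:
  d2: a read changed (s1 1->0) — executes, giving 0.
  d3: a read changed (d2 1->0; s1 1->0) — executes, giving 0.
  d4: a read changed (d3 1->0; d2 1->0) — executes, giving 0.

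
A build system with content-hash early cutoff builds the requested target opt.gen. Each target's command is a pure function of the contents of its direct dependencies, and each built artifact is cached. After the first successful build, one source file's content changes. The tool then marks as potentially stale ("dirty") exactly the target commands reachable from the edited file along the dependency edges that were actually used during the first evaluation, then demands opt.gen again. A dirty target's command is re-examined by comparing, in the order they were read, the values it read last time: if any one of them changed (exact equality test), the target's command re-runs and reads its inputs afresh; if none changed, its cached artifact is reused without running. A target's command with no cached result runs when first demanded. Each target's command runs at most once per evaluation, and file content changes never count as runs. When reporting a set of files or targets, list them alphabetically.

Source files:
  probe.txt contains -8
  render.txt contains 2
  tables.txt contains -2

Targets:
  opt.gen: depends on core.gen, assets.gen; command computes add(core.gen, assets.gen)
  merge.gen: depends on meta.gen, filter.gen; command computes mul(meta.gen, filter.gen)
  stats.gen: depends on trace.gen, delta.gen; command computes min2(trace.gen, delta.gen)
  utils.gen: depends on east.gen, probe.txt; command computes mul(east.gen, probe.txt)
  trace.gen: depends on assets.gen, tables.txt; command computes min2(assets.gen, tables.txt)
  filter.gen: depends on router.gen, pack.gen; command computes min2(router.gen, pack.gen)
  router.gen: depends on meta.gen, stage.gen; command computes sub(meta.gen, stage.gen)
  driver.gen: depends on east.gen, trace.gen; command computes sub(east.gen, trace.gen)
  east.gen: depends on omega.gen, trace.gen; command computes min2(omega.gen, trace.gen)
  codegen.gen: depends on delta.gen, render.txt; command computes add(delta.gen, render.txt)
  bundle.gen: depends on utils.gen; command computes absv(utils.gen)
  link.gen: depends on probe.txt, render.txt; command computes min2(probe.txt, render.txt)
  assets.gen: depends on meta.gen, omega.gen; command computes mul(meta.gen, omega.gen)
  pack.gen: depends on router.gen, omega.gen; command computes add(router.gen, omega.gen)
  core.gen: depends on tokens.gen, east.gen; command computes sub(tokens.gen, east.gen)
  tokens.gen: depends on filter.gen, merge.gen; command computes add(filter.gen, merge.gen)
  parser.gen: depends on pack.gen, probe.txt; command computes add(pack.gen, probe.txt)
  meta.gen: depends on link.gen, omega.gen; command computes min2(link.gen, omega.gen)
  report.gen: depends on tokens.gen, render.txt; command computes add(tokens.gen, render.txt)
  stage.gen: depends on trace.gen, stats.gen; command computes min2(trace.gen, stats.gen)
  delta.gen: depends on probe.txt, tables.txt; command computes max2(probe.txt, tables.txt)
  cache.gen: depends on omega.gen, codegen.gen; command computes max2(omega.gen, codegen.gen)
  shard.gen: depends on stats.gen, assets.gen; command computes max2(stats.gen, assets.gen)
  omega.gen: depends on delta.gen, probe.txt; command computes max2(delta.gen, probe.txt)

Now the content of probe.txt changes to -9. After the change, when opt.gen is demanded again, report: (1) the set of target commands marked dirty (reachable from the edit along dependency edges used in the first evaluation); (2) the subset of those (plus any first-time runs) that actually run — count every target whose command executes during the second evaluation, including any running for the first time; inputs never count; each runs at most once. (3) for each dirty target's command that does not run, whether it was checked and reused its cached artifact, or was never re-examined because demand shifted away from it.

First evaluation (everything demanded from the output):
  delta.gen = max2(-8, -2) = -2
  link.gen = min2(-8, 2) = -8
  omega.gen = max2(-2, -8) = -2
  meta.gen = min2(-8, -2) = -8
  assets.gen = mul(-8, -2) = 16
  trace.gen = min2(16, -2) = -2
  east.gen = min2(-2, -2) = -2
  stats.gen = min2(-2, -2) = -2
  stage.gen = min2(-2, -2) = -2
  router.gen = sub(-8, -2) = -6
  pack.gen = add(-6, -2) = -8
  filter.gen = min2(-6, -8) = -8
  merge.gen = mul(-8, -8) = 64
  tokens.gen = add(-8, 64) = 56
  core.gen = sub(56, -2) = 58
  opt.gen = add(58, 16) = 74

Propagation after the edit:
  delta.gen: runs — probe.txt -8->-9; result -2 (same value as before).
  link.gen: runs — probe.txt -8->-9; result -9.
  omega.gen: runs — probe.txt -8->-9; result -2 (same value as before).
  meta.gen: runs — link.gen -8->-9; result -9.
  assets.gen: runs — meta.gen -8->-9; result 18.
  trace.gen: runs — assets.gen 16->18; result -2 (same value as before).
  east.gen: checked — values it read are unchanged (omega.gen unchanged, trace.gen unchanged); reused cached -2 without running.
  stats.gen: checked — values it read are unchanged (trace.gen unchanged, delta.gen unchanged); reused cached -2 without running.
  stage.gen: checked — values it read are unchanged (trace.gen unchanged, stats.gen unchanged); reused cached -2 without running.
  router.gen: runs — meta.gen -8->-9; result -7.
  pack.gen: runs — router.gen -6->-7; result -9.
  filter.gen: runs — router.gen -6->-7; pack.gen -8->-9; result -9.
  merge.gen: runs — meta.gen -8->-9; filter.gen -8->-9; result 81.
  tokens.gen: runs — filter.gen -8->-9; merge.gen 64->81; result 72.
  core.gen: runs — tokens.gen 56->72; result 74.
  opt.gen: runs — core.gen 58->74; assets.gen 16->18; result 92.

Key observation: the cutoff stops propagation at stats.gen — its inputs' values are unchanged, so it reuses its cache.

Marked dirty: assets.gen, core.gen, delta.gen, east.gen, filter.gen, link.gen, merge.gen, meta.gen, omega.gen, opt.gen, pack.gen, router.gen, stage.gen, stats.gen, tokens.gen, trace.gen.
Target commands that run: assets.gen, core.gen, delta.gen, filter.gen, link.gen, merge.gen, meta.gen, omega.gen, opt.gen, pack.gen, router.gen, tokens.gen, trace.gen — 13 in total.
Checked but reused from cache: east.gen, stage.gen, stats.gen.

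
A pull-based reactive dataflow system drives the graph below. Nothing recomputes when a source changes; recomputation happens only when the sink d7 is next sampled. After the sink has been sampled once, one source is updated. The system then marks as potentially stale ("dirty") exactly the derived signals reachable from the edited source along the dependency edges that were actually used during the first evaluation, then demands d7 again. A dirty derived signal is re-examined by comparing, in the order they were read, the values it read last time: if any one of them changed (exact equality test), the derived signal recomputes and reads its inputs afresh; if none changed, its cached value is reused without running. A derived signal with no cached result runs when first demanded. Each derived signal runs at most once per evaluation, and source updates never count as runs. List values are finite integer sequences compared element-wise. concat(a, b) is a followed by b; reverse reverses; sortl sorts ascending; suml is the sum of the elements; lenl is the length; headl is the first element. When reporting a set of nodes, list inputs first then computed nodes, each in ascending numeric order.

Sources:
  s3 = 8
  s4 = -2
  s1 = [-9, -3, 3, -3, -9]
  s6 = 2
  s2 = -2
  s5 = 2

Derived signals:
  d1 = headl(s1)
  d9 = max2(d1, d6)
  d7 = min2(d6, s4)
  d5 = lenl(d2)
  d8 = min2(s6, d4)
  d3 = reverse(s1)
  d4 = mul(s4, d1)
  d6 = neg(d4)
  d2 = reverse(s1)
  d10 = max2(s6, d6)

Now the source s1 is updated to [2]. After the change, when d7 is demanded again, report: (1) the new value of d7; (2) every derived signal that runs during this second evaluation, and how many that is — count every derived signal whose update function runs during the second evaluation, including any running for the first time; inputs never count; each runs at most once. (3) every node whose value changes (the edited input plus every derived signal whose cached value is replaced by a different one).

First evaluation (everything demanded from the output):
  d1 = headl([-9, -3, 3, -3, -9]) = -9
  d4 = mul(-2, -9) = 18
  d6 = neg(18) = -18
  d7 = min2(-18, -2) = -18

Propagation after the edit:
  d1: runs — s1 [-9, -3, 3, -3, -9]->[2]; result 2.
  d4: runs — d1 -9->2; result -4.
  d6: runs — d4 18->-4; result 4.
  d7: runs — d6 -18->4; result -2.

New value of d7: -2.
Derived signals that run: d1, d4, d6, d7 — 4 in total.
Values that change: s1, d1, d4, d6, d7.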